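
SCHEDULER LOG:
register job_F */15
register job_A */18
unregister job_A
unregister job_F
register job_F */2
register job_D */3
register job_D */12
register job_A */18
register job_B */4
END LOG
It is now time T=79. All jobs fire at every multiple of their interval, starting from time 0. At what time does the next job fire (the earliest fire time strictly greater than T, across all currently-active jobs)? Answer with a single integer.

Op 1: register job_F */15 -> active={job_F:*/15}
Op 2: register job_A */18 -> active={job_A:*/18, job_F:*/15}
Op 3: unregister job_A -> active={job_F:*/15}
Op 4: unregister job_F -> active={}
Op 5: register job_F */2 -> active={job_F:*/2}
Op 6: register job_D */3 -> active={job_D:*/3, job_F:*/2}
Op 7: register job_D */12 -> active={job_D:*/12, job_F:*/2}
Op 8: register job_A */18 -> active={job_A:*/18, job_D:*/12, job_F:*/2}
Op 9: register job_B */4 -> active={job_A:*/18, job_B:*/4, job_D:*/12, job_F:*/2}
  job_A: interval 18, next fire after T=79 is 90
  job_B: interval 4, next fire after T=79 is 80
  job_D: interval 12, next fire after T=79 is 84
  job_F: interval 2, next fire after T=79 is 80
Earliest fire time = 80 (job job_B)

Answer: 80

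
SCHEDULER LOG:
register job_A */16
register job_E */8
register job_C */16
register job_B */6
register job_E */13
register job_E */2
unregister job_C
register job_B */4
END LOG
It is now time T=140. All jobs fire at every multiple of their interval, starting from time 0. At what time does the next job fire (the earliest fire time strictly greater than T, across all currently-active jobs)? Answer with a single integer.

Answer: 142

Derivation:
Op 1: register job_A */16 -> active={job_A:*/16}
Op 2: register job_E */8 -> active={job_A:*/16, job_E:*/8}
Op 3: register job_C */16 -> active={job_A:*/16, job_C:*/16, job_E:*/8}
Op 4: register job_B */6 -> active={job_A:*/16, job_B:*/6, job_C:*/16, job_E:*/8}
Op 5: register job_E */13 -> active={job_A:*/16, job_B:*/6, job_C:*/16, job_E:*/13}
Op 6: register job_E */2 -> active={job_A:*/16, job_B:*/6, job_C:*/16, job_E:*/2}
Op 7: unregister job_C -> active={job_A:*/16, job_B:*/6, job_E:*/2}
Op 8: register job_B */4 -> active={job_A:*/16, job_B:*/4, job_E:*/2}
  job_A: interval 16, next fire after T=140 is 144
  job_B: interval 4, next fire after T=140 is 144
  job_E: interval 2, next fire after T=140 is 142
Earliest fire time = 142 (job job_E)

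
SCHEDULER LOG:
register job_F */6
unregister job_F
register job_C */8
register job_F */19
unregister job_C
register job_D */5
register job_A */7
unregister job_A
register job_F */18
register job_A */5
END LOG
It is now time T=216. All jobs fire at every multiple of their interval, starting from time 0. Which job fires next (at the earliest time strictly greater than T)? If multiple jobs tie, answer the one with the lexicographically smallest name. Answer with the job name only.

Answer: job_A

Derivation:
Op 1: register job_F */6 -> active={job_F:*/6}
Op 2: unregister job_F -> active={}
Op 3: register job_C */8 -> active={job_C:*/8}
Op 4: register job_F */19 -> active={job_C:*/8, job_F:*/19}
Op 5: unregister job_C -> active={job_F:*/19}
Op 6: register job_D */5 -> active={job_D:*/5, job_F:*/19}
Op 7: register job_A */7 -> active={job_A:*/7, job_D:*/5, job_F:*/19}
Op 8: unregister job_A -> active={job_D:*/5, job_F:*/19}
Op 9: register job_F */18 -> active={job_D:*/5, job_F:*/18}
Op 10: register job_A */5 -> active={job_A:*/5, job_D:*/5, job_F:*/18}
  job_A: interval 5, next fire after T=216 is 220
  job_D: interval 5, next fire after T=216 is 220
  job_F: interval 18, next fire after T=216 is 234
Earliest = 220, winner (lex tiebreak) = job_A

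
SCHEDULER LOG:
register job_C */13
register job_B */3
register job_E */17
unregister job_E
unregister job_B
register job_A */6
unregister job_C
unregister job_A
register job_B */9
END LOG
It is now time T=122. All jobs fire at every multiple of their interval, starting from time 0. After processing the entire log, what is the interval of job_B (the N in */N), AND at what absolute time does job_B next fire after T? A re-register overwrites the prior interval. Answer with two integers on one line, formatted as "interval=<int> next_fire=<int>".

Answer: interval=9 next_fire=126

Derivation:
Op 1: register job_C */13 -> active={job_C:*/13}
Op 2: register job_B */3 -> active={job_B:*/3, job_C:*/13}
Op 3: register job_E */17 -> active={job_B:*/3, job_C:*/13, job_E:*/17}
Op 4: unregister job_E -> active={job_B:*/3, job_C:*/13}
Op 5: unregister job_B -> active={job_C:*/13}
Op 6: register job_A */6 -> active={job_A:*/6, job_C:*/13}
Op 7: unregister job_C -> active={job_A:*/6}
Op 8: unregister job_A -> active={}
Op 9: register job_B */9 -> active={job_B:*/9}
Final interval of job_B = 9
Next fire of job_B after T=122: (122//9+1)*9 = 126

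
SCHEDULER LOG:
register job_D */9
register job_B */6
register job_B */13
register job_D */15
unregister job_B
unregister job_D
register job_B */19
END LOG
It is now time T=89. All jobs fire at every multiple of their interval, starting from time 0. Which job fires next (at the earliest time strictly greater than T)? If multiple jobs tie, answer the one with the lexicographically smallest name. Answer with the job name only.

Op 1: register job_D */9 -> active={job_D:*/9}
Op 2: register job_B */6 -> active={job_B:*/6, job_D:*/9}
Op 3: register job_B */13 -> active={job_B:*/13, job_D:*/9}
Op 4: register job_D */15 -> active={job_B:*/13, job_D:*/15}
Op 5: unregister job_B -> active={job_D:*/15}
Op 6: unregister job_D -> active={}
Op 7: register job_B */19 -> active={job_B:*/19}
  job_B: interval 19, next fire after T=89 is 95
Earliest = 95, winner (lex tiebreak) = job_B

Answer: job_B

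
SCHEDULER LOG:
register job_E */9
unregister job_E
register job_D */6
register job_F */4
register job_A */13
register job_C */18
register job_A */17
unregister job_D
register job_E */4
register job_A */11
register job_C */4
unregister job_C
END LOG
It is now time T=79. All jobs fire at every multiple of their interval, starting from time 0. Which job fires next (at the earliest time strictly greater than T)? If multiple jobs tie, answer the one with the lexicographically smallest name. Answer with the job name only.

Op 1: register job_E */9 -> active={job_E:*/9}
Op 2: unregister job_E -> active={}
Op 3: register job_D */6 -> active={job_D:*/6}
Op 4: register job_F */4 -> active={job_D:*/6, job_F:*/4}
Op 5: register job_A */13 -> active={job_A:*/13, job_D:*/6, job_F:*/4}
Op 6: register job_C */18 -> active={job_A:*/13, job_C:*/18, job_D:*/6, job_F:*/4}
Op 7: register job_A */17 -> active={job_A:*/17, job_C:*/18, job_D:*/6, job_F:*/4}
Op 8: unregister job_D -> active={job_A:*/17, job_C:*/18, job_F:*/4}
Op 9: register job_E */4 -> active={job_A:*/17, job_C:*/18, job_E:*/4, job_F:*/4}
Op 10: register job_A */11 -> active={job_A:*/11, job_C:*/18, job_E:*/4, job_F:*/4}
Op 11: register job_C */4 -> active={job_A:*/11, job_C:*/4, job_E:*/4, job_F:*/4}
Op 12: unregister job_C -> active={job_A:*/11, job_E:*/4, job_F:*/4}
  job_A: interval 11, next fire after T=79 is 88
  job_E: interval 4, next fire after T=79 is 80
  job_F: interval 4, next fire after T=79 is 80
Earliest = 80, winner (lex tiebreak) = job_E

Answer: job_E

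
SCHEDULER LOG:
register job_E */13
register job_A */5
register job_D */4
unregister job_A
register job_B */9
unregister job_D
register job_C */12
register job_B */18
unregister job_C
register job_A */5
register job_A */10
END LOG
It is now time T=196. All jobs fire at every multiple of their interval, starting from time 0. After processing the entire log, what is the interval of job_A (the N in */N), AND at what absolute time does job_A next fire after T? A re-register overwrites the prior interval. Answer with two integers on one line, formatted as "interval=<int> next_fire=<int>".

Op 1: register job_E */13 -> active={job_E:*/13}
Op 2: register job_A */5 -> active={job_A:*/5, job_E:*/13}
Op 3: register job_D */4 -> active={job_A:*/5, job_D:*/4, job_E:*/13}
Op 4: unregister job_A -> active={job_D:*/4, job_E:*/13}
Op 5: register job_B */9 -> active={job_B:*/9, job_D:*/4, job_E:*/13}
Op 6: unregister job_D -> active={job_B:*/9, job_E:*/13}
Op 7: register job_C */12 -> active={job_B:*/9, job_C:*/12, job_E:*/13}
Op 8: register job_B */18 -> active={job_B:*/18, job_C:*/12, job_E:*/13}
Op 9: unregister job_C -> active={job_B:*/18, job_E:*/13}
Op 10: register job_A */5 -> active={job_A:*/5, job_B:*/18, job_E:*/13}
Op 11: register job_A */10 -> active={job_A:*/10, job_B:*/18, job_E:*/13}
Final interval of job_A = 10
Next fire of job_A after T=196: (196//10+1)*10 = 200

Answer: interval=10 next_fire=200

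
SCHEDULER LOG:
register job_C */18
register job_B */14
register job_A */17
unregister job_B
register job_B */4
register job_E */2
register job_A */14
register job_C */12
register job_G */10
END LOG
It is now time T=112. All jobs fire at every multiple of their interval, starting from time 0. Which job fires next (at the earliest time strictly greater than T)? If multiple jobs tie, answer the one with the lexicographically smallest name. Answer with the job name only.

Answer: job_E

Derivation:
Op 1: register job_C */18 -> active={job_C:*/18}
Op 2: register job_B */14 -> active={job_B:*/14, job_C:*/18}
Op 3: register job_A */17 -> active={job_A:*/17, job_B:*/14, job_C:*/18}
Op 4: unregister job_B -> active={job_A:*/17, job_C:*/18}
Op 5: register job_B */4 -> active={job_A:*/17, job_B:*/4, job_C:*/18}
Op 6: register job_E */2 -> active={job_A:*/17, job_B:*/4, job_C:*/18, job_E:*/2}
Op 7: register job_A */14 -> active={job_A:*/14, job_B:*/4, job_C:*/18, job_E:*/2}
Op 8: register job_C */12 -> active={job_A:*/14, job_B:*/4, job_C:*/12, job_E:*/2}
Op 9: register job_G */10 -> active={job_A:*/14, job_B:*/4, job_C:*/12, job_E:*/2, job_G:*/10}
  job_A: interval 14, next fire after T=112 is 126
  job_B: interval 4, next fire after T=112 is 116
  job_C: interval 12, next fire after T=112 is 120
  job_E: interval 2, next fire after T=112 is 114
  job_G: interval 10, next fire after T=112 is 120
Earliest = 114, winner (lex tiebreak) = job_E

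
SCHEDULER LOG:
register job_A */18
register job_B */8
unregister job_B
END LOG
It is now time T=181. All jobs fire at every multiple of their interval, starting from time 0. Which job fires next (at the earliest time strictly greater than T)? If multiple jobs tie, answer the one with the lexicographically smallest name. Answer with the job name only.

Op 1: register job_A */18 -> active={job_A:*/18}
Op 2: register job_B */8 -> active={job_A:*/18, job_B:*/8}
Op 3: unregister job_B -> active={job_A:*/18}
  job_A: interval 18, next fire after T=181 is 198
Earliest = 198, winner (lex tiebreak) = job_A

Answer: job_A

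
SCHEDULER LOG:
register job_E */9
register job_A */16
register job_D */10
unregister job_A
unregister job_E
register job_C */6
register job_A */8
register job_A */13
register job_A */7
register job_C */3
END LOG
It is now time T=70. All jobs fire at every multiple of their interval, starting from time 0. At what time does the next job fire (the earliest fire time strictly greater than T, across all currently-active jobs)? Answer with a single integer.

Answer: 72

Derivation:
Op 1: register job_E */9 -> active={job_E:*/9}
Op 2: register job_A */16 -> active={job_A:*/16, job_E:*/9}
Op 3: register job_D */10 -> active={job_A:*/16, job_D:*/10, job_E:*/9}
Op 4: unregister job_A -> active={job_D:*/10, job_E:*/9}
Op 5: unregister job_E -> active={job_D:*/10}
Op 6: register job_C */6 -> active={job_C:*/6, job_D:*/10}
Op 7: register job_A */8 -> active={job_A:*/8, job_C:*/6, job_D:*/10}
Op 8: register job_A */13 -> active={job_A:*/13, job_C:*/6, job_D:*/10}
Op 9: register job_A */7 -> active={job_A:*/7, job_C:*/6, job_D:*/10}
Op 10: register job_C */3 -> active={job_A:*/7, job_C:*/3, job_D:*/10}
  job_A: interval 7, next fire after T=70 is 77
  job_C: interval 3, next fire after T=70 is 72
  job_D: interval 10, next fire after T=70 is 80
Earliest fire time = 72 (job job_C)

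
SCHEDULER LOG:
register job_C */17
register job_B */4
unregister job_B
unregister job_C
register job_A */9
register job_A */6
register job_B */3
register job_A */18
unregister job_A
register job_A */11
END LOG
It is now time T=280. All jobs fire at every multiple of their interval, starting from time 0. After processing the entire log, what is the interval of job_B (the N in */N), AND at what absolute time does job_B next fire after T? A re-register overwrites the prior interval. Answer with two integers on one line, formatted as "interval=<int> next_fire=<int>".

Op 1: register job_C */17 -> active={job_C:*/17}
Op 2: register job_B */4 -> active={job_B:*/4, job_C:*/17}
Op 3: unregister job_B -> active={job_C:*/17}
Op 4: unregister job_C -> active={}
Op 5: register job_A */9 -> active={job_A:*/9}
Op 6: register job_A */6 -> active={job_A:*/6}
Op 7: register job_B */3 -> active={job_A:*/6, job_B:*/3}
Op 8: register job_A */18 -> active={job_A:*/18, job_B:*/3}
Op 9: unregister job_A -> active={job_B:*/3}
Op 10: register job_A */11 -> active={job_A:*/11, job_B:*/3}
Final interval of job_B = 3
Next fire of job_B after T=280: (280//3+1)*3 = 282

Answer: interval=3 next_fire=282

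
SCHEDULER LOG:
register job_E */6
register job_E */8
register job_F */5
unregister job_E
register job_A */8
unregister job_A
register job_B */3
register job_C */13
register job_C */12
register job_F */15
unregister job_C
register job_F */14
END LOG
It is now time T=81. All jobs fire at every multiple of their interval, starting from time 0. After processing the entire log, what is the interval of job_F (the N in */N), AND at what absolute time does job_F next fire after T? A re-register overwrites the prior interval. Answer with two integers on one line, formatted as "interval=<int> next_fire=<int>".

Op 1: register job_E */6 -> active={job_E:*/6}
Op 2: register job_E */8 -> active={job_E:*/8}
Op 3: register job_F */5 -> active={job_E:*/8, job_F:*/5}
Op 4: unregister job_E -> active={job_F:*/5}
Op 5: register job_A */8 -> active={job_A:*/8, job_F:*/5}
Op 6: unregister job_A -> active={job_F:*/5}
Op 7: register job_B */3 -> active={job_B:*/3, job_F:*/5}
Op 8: register job_C */13 -> active={job_B:*/3, job_C:*/13, job_F:*/5}
Op 9: register job_C */12 -> active={job_B:*/3, job_C:*/12, job_F:*/5}
Op 10: register job_F */15 -> active={job_B:*/3, job_C:*/12, job_F:*/15}
Op 11: unregister job_C -> active={job_B:*/3, job_F:*/15}
Op 12: register job_F */14 -> active={job_B:*/3, job_F:*/14}
Final interval of job_F = 14
Next fire of job_F after T=81: (81//14+1)*14 = 84

Answer: interval=14 next_fire=84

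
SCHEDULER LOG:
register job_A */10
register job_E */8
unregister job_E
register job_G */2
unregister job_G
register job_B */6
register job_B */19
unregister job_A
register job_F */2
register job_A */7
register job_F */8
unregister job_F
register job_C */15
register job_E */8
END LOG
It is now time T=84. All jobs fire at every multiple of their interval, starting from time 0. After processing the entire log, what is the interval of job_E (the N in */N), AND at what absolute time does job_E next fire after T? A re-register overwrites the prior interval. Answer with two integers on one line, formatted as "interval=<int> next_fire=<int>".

Op 1: register job_A */10 -> active={job_A:*/10}
Op 2: register job_E */8 -> active={job_A:*/10, job_E:*/8}
Op 3: unregister job_E -> active={job_A:*/10}
Op 4: register job_G */2 -> active={job_A:*/10, job_G:*/2}
Op 5: unregister job_G -> active={job_A:*/10}
Op 6: register job_B */6 -> active={job_A:*/10, job_B:*/6}
Op 7: register job_B */19 -> active={job_A:*/10, job_B:*/19}
Op 8: unregister job_A -> active={job_B:*/19}
Op 9: register job_F */2 -> active={job_B:*/19, job_F:*/2}
Op 10: register job_A */7 -> active={job_A:*/7, job_B:*/19, job_F:*/2}
Op 11: register job_F */8 -> active={job_A:*/7, job_B:*/19, job_F:*/8}
Op 12: unregister job_F -> active={job_A:*/7, job_B:*/19}
Op 13: register job_C */15 -> active={job_A:*/7, job_B:*/19, job_C:*/15}
Op 14: register job_E */8 -> active={job_A:*/7, job_B:*/19, job_C:*/15, job_E:*/8}
Final interval of job_E = 8
Next fire of job_E after T=84: (84//8+1)*8 = 88

Answer: interval=8 next_fire=88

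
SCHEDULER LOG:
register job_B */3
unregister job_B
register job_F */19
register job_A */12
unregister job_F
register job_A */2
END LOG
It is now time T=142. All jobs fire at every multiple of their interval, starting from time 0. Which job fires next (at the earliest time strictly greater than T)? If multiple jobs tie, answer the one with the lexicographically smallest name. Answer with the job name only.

Op 1: register job_B */3 -> active={job_B:*/3}
Op 2: unregister job_B -> active={}
Op 3: register job_F */19 -> active={job_F:*/19}
Op 4: register job_A */12 -> active={job_A:*/12, job_F:*/19}
Op 5: unregister job_F -> active={job_A:*/12}
Op 6: register job_A */2 -> active={job_A:*/2}
  job_A: interval 2, next fire after T=142 is 144
Earliest = 144, winner (lex tiebreak) = job_A

Answer: job_A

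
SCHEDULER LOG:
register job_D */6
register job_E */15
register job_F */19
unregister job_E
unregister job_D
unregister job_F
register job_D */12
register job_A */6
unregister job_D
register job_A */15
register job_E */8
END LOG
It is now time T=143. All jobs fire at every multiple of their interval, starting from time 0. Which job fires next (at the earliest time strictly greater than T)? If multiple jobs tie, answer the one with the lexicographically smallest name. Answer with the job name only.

Op 1: register job_D */6 -> active={job_D:*/6}
Op 2: register job_E */15 -> active={job_D:*/6, job_E:*/15}
Op 3: register job_F */19 -> active={job_D:*/6, job_E:*/15, job_F:*/19}
Op 4: unregister job_E -> active={job_D:*/6, job_F:*/19}
Op 5: unregister job_D -> active={job_F:*/19}
Op 6: unregister job_F -> active={}
Op 7: register job_D */12 -> active={job_D:*/12}
Op 8: register job_A */6 -> active={job_A:*/6, job_D:*/12}
Op 9: unregister job_D -> active={job_A:*/6}
Op 10: register job_A */15 -> active={job_A:*/15}
Op 11: register job_E */8 -> active={job_A:*/15, job_E:*/8}
  job_A: interval 15, next fire after T=143 is 150
  job_E: interval 8, next fire after T=143 is 144
Earliest = 144, winner (lex tiebreak) = job_E

Answer: job_E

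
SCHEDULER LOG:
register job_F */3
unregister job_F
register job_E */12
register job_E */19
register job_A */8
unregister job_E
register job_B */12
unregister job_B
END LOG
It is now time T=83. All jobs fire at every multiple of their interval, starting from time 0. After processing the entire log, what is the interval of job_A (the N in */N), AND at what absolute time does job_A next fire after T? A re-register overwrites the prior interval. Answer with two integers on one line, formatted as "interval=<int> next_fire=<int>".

Op 1: register job_F */3 -> active={job_F:*/3}
Op 2: unregister job_F -> active={}
Op 3: register job_E */12 -> active={job_E:*/12}
Op 4: register job_E */19 -> active={job_E:*/19}
Op 5: register job_A */8 -> active={job_A:*/8, job_E:*/19}
Op 6: unregister job_E -> active={job_A:*/8}
Op 7: register job_B */12 -> active={job_A:*/8, job_B:*/12}
Op 8: unregister job_B -> active={job_A:*/8}
Final interval of job_A = 8
Next fire of job_A after T=83: (83//8+1)*8 = 88

Answer: interval=8 next_fire=88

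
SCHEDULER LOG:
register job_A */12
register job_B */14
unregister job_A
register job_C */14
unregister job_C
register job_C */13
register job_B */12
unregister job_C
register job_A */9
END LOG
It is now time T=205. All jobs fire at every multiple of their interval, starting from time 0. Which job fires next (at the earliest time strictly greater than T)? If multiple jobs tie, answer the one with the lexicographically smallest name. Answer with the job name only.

Answer: job_A

Derivation:
Op 1: register job_A */12 -> active={job_A:*/12}
Op 2: register job_B */14 -> active={job_A:*/12, job_B:*/14}
Op 3: unregister job_A -> active={job_B:*/14}
Op 4: register job_C */14 -> active={job_B:*/14, job_C:*/14}
Op 5: unregister job_C -> active={job_B:*/14}
Op 6: register job_C */13 -> active={job_B:*/14, job_C:*/13}
Op 7: register job_B */12 -> active={job_B:*/12, job_C:*/13}
Op 8: unregister job_C -> active={job_B:*/12}
Op 9: register job_A */9 -> active={job_A:*/9, job_B:*/12}
  job_A: interval 9, next fire after T=205 is 207
  job_B: interval 12, next fire after T=205 is 216
Earliest = 207, winner (lex tiebreak) = job_A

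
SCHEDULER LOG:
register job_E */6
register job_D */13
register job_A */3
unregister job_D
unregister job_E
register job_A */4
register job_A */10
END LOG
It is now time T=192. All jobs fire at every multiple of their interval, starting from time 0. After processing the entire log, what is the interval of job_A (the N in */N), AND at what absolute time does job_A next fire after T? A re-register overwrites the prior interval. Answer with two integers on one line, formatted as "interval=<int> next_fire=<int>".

Op 1: register job_E */6 -> active={job_E:*/6}
Op 2: register job_D */13 -> active={job_D:*/13, job_E:*/6}
Op 3: register job_A */3 -> active={job_A:*/3, job_D:*/13, job_E:*/6}
Op 4: unregister job_D -> active={job_A:*/3, job_E:*/6}
Op 5: unregister job_E -> active={job_A:*/3}
Op 6: register job_A */4 -> active={job_A:*/4}
Op 7: register job_A */10 -> active={job_A:*/10}
Final interval of job_A = 10
Next fire of job_A after T=192: (192//10+1)*10 = 200

Answer: interval=10 next_fire=200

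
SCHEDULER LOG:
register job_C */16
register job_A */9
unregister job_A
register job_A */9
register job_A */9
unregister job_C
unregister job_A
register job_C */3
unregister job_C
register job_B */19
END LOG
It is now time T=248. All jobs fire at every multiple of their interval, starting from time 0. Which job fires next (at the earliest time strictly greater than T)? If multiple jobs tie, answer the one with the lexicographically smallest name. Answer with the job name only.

Answer: job_B

Derivation:
Op 1: register job_C */16 -> active={job_C:*/16}
Op 2: register job_A */9 -> active={job_A:*/9, job_C:*/16}
Op 3: unregister job_A -> active={job_C:*/16}
Op 4: register job_A */9 -> active={job_A:*/9, job_C:*/16}
Op 5: register job_A */9 -> active={job_A:*/9, job_C:*/16}
Op 6: unregister job_C -> active={job_A:*/9}
Op 7: unregister job_A -> active={}
Op 8: register job_C */3 -> active={job_C:*/3}
Op 9: unregister job_C -> active={}
Op 10: register job_B */19 -> active={job_B:*/19}
  job_B: interval 19, next fire after T=248 is 266
Earliest = 266, winner (lex tiebreak) = job_B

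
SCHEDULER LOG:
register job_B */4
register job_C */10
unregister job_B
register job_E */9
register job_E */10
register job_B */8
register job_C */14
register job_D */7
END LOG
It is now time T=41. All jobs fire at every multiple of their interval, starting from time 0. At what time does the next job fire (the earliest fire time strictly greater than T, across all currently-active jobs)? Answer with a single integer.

Op 1: register job_B */4 -> active={job_B:*/4}
Op 2: register job_C */10 -> active={job_B:*/4, job_C:*/10}
Op 3: unregister job_B -> active={job_C:*/10}
Op 4: register job_E */9 -> active={job_C:*/10, job_E:*/9}
Op 5: register job_E */10 -> active={job_C:*/10, job_E:*/10}
Op 6: register job_B */8 -> active={job_B:*/8, job_C:*/10, job_E:*/10}
Op 7: register job_C */14 -> active={job_B:*/8, job_C:*/14, job_E:*/10}
Op 8: register job_D */7 -> active={job_B:*/8, job_C:*/14, job_D:*/7, job_E:*/10}
  job_B: interval 8, next fire after T=41 is 48
  job_C: interval 14, next fire after T=41 is 42
  job_D: interval 7, next fire after T=41 is 42
  job_E: interval 10, next fire after T=41 is 50
Earliest fire time = 42 (job job_C)

Answer: 42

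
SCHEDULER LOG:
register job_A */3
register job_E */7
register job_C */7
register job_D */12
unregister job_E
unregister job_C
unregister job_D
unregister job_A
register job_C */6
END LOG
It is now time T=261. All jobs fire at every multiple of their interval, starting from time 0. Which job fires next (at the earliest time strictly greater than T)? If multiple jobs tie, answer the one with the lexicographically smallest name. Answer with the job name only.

Op 1: register job_A */3 -> active={job_A:*/3}
Op 2: register job_E */7 -> active={job_A:*/3, job_E:*/7}
Op 3: register job_C */7 -> active={job_A:*/3, job_C:*/7, job_E:*/7}
Op 4: register job_D */12 -> active={job_A:*/3, job_C:*/7, job_D:*/12, job_E:*/7}
Op 5: unregister job_E -> active={job_A:*/3, job_C:*/7, job_D:*/12}
Op 6: unregister job_C -> active={job_A:*/3, job_D:*/12}
Op 7: unregister job_D -> active={job_A:*/3}
Op 8: unregister job_A -> active={}
Op 9: register job_C */6 -> active={job_C:*/6}
  job_C: interval 6, next fire after T=261 is 264
Earliest = 264, winner (lex tiebreak) = job_C

Answer: job_C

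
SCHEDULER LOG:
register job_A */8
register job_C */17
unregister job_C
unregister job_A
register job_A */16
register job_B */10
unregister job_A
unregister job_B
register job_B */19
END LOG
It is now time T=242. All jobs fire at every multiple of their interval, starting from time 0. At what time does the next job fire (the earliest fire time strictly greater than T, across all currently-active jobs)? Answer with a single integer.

Op 1: register job_A */8 -> active={job_A:*/8}
Op 2: register job_C */17 -> active={job_A:*/8, job_C:*/17}
Op 3: unregister job_C -> active={job_A:*/8}
Op 4: unregister job_A -> active={}
Op 5: register job_A */16 -> active={job_A:*/16}
Op 6: register job_B */10 -> active={job_A:*/16, job_B:*/10}
Op 7: unregister job_A -> active={job_B:*/10}
Op 8: unregister job_B -> active={}
Op 9: register job_B */19 -> active={job_B:*/19}
  job_B: interval 19, next fire after T=242 is 247
Earliest fire time = 247 (job job_B)

Answer: 247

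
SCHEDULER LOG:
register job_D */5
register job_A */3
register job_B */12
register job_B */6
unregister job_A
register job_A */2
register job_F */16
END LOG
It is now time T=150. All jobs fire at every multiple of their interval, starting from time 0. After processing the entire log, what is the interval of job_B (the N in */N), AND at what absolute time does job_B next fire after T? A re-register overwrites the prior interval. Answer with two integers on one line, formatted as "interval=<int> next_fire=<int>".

Answer: interval=6 next_fire=156

Derivation:
Op 1: register job_D */5 -> active={job_D:*/5}
Op 2: register job_A */3 -> active={job_A:*/3, job_D:*/5}
Op 3: register job_B */12 -> active={job_A:*/3, job_B:*/12, job_D:*/5}
Op 4: register job_B */6 -> active={job_A:*/3, job_B:*/6, job_D:*/5}
Op 5: unregister job_A -> active={job_B:*/6, job_D:*/5}
Op 6: register job_A */2 -> active={job_A:*/2, job_B:*/6, job_D:*/5}
Op 7: register job_F */16 -> active={job_A:*/2, job_B:*/6, job_D:*/5, job_F:*/16}
Final interval of job_B = 6
Next fire of job_B after T=150: (150//6+1)*6 = 156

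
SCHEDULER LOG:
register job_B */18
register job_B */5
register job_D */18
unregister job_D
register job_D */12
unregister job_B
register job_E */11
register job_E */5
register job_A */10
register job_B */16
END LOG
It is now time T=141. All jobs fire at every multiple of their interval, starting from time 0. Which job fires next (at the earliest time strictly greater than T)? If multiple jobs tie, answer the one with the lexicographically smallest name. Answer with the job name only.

Op 1: register job_B */18 -> active={job_B:*/18}
Op 2: register job_B */5 -> active={job_B:*/5}
Op 3: register job_D */18 -> active={job_B:*/5, job_D:*/18}
Op 4: unregister job_D -> active={job_B:*/5}
Op 5: register job_D */12 -> active={job_B:*/5, job_D:*/12}
Op 6: unregister job_B -> active={job_D:*/12}
Op 7: register job_E */11 -> active={job_D:*/12, job_E:*/11}
Op 8: register job_E */5 -> active={job_D:*/12, job_E:*/5}
Op 9: register job_A */10 -> active={job_A:*/10, job_D:*/12, job_E:*/5}
Op 10: register job_B */16 -> active={job_A:*/10, job_B:*/16, job_D:*/12, job_E:*/5}
  job_A: interval 10, next fire after T=141 is 150
  job_B: interval 16, next fire after T=141 is 144
  job_D: interval 12, next fire after T=141 is 144
  job_E: interval 5, next fire after T=141 is 145
Earliest = 144, winner (lex tiebreak) = job_B

Answer: job_B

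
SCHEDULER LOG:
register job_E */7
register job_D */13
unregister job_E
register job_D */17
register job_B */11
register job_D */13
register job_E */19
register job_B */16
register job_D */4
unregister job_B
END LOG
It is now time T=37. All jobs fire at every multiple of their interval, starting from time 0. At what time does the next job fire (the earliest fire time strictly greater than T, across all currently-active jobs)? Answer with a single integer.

Answer: 38

Derivation:
Op 1: register job_E */7 -> active={job_E:*/7}
Op 2: register job_D */13 -> active={job_D:*/13, job_E:*/7}
Op 3: unregister job_E -> active={job_D:*/13}
Op 4: register job_D */17 -> active={job_D:*/17}
Op 5: register job_B */11 -> active={job_B:*/11, job_D:*/17}
Op 6: register job_D */13 -> active={job_B:*/11, job_D:*/13}
Op 7: register job_E */19 -> active={job_B:*/11, job_D:*/13, job_E:*/19}
Op 8: register job_B */16 -> active={job_B:*/16, job_D:*/13, job_E:*/19}
Op 9: register job_D */4 -> active={job_B:*/16, job_D:*/4, job_E:*/19}
Op 10: unregister job_B -> active={job_D:*/4, job_E:*/19}
  job_D: interval 4, next fire after T=37 is 40
  job_E: interval 19, next fire after T=37 is 38
Earliest fire time = 38 (job job_E)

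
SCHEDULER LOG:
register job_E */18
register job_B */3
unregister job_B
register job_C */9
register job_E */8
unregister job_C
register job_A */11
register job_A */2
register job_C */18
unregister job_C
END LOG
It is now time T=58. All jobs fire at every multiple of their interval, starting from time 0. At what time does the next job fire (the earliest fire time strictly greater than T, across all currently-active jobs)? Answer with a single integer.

Op 1: register job_E */18 -> active={job_E:*/18}
Op 2: register job_B */3 -> active={job_B:*/3, job_E:*/18}
Op 3: unregister job_B -> active={job_E:*/18}
Op 4: register job_C */9 -> active={job_C:*/9, job_E:*/18}
Op 5: register job_E */8 -> active={job_C:*/9, job_E:*/8}
Op 6: unregister job_C -> active={job_E:*/8}
Op 7: register job_A */11 -> active={job_A:*/11, job_E:*/8}
Op 8: register job_A */2 -> active={job_A:*/2, job_E:*/8}
Op 9: register job_C */18 -> active={job_A:*/2, job_C:*/18, job_E:*/8}
Op 10: unregister job_C -> active={job_A:*/2, job_E:*/8}
  job_A: interval 2, next fire after T=58 is 60
  job_E: interval 8, next fire after T=58 is 64
Earliest fire time = 60 (job job_A)

Answer: 60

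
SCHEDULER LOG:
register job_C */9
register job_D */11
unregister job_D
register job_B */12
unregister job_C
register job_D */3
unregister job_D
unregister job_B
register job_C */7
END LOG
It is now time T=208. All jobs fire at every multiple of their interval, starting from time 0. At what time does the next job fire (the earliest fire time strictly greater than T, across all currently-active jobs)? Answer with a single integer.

Op 1: register job_C */9 -> active={job_C:*/9}
Op 2: register job_D */11 -> active={job_C:*/9, job_D:*/11}
Op 3: unregister job_D -> active={job_C:*/9}
Op 4: register job_B */12 -> active={job_B:*/12, job_C:*/9}
Op 5: unregister job_C -> active={job_B:*/12}
Op 6: register job_D */3 -> active={job_B:*/12, job_D:*/3}
Op 7: unregister job_D -> active={job_B:*/12}
Op 8: unregister job_B -> active={}
Op 9: register job_C */7 -> active={job_C:*/7}
  job_C: interval 7, next fire after T=208 is 210
Earliest fire time = 210 (job job_C)

Answer: 210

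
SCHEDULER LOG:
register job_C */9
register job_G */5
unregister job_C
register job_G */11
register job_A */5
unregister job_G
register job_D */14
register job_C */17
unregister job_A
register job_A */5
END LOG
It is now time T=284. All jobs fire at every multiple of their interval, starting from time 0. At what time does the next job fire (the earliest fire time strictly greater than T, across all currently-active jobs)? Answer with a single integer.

Op 1: register job_C */9 -> active={job_C:*/9}
Op 2: register job_G */5 -> active={job_C:*/9, job_G:*/5}
Op 3: unregister job_C -> active={job_G:*/5}
Op 4: register job_G */11 -> active={job_G:*/11}
Op 5: register job_A */5 -> active={job_A:*/5, job_G:*/11}
Op 6: unregister job_G -> active={job_A:*/5}
Op 7: register job_D */14 -> active={job_A:*/5, job_D:*/14}
Op 8: register job_C */17 -> active={job_A:*/5, job_C:*/17, job_D:*/14}
Op 9: unregister job_A -> active={job_C:*/17, job_D:*/14}
Op 10: register job_A */5 -> active={job_A:*/5, job_C:*/17, job_D:*/14}
  job_A: interval 5, next fire after T=284 is 285
  job_C: interval 17, next fire after T=284 is 289
  job_D: interval 14, next fire after T=284 is 294
Earliest fire time = 285 (job job_A)

Answer: 285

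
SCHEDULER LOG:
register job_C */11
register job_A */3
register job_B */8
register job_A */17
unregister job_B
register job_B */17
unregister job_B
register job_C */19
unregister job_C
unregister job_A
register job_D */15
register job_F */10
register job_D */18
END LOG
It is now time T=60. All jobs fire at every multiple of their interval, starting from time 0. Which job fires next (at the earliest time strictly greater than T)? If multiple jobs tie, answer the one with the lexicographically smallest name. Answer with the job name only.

Answer: job_F

Derivation:
Op 1: register job_C */11 -> active={job_C:*/11}
Op 2: register job_A */3 -> active={job_A:*/3, job_C:*/11}
Op 3: register job_B */8 -> active={job_A:*/3, job_B:*/8, job_C:*/11}
Op 4: register job_A */17 -> active={job_A:*/17, job_B:*/8, job_C:*/11}
Op 5: unregister job_B -> active={job_A:*/17, job_C:*/11}
Op 6: register job_B */17 -> active={job_A:*/17, job_B:*/17, job_C:*/11}
Op 7: unregister job_B -> active={job_A:*/17, job_C:*/11}
Op 8: register job_C */19 -> active={job_A:*/17, job_C:*/19}
Op 9: unregister job_C -> active={job_A:*/17}
Op 10: unregister job_A -> active={}
Op 11: register job_D */15 -> active={job_D:*/15}
Op 12: register job_F */10 -> active={job_D:*/15, job_F:*/10}
Op 13: register job_D */18 -> active={job_D:*/18, job_F:*/10}
  job_D: interval 18, next fire after T=60 is 72
  job_F: interval 10, next fire after T=60 is 70
Earliest = 70, winner (lex tiebreak) = job_F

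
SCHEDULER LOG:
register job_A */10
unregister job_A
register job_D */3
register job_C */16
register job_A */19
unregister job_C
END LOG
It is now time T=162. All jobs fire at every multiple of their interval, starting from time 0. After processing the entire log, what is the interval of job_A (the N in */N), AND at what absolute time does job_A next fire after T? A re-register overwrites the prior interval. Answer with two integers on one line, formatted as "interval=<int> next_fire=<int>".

Op 1: register job_A */10 -> active={job_A:*/10}
Op 2: unregister job_A -> active={}
Op 3: register job_D */3 -> active={job_D:*/3}
Op 4: register job_C */16 -> active={job_C:*/16, job_D:*/3}
Op 5: register job_A */19 -> active={job_A:*/19, job_C:*/16, job_D:*/3}
Op 6: unregister job_C -> active={job_A:*/19, job_D:*/3}
Final interval of job_A = 19
Next fire of job_A after T=162: (162//19+1)*19 = 171

Answer: interval=19 next_fire=171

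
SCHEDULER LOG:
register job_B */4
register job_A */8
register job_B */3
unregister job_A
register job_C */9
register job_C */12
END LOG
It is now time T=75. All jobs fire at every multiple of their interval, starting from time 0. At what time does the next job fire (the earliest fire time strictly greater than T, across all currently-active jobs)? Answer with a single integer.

Answer: 78

Derivation:
Op 1: register job_B */4 -> active={job_B:*/4}
Op 2: register job_A */8 -> active={job_A:*/8, job_B:*/4}
Op 3: register job_B */3 -> active={job_A:*/8, job_B:*/3}
Op 4: unregister job_A -> active={job_B:*/3}
Op 5: register job_C */9 -> active={job_B:*/3, job_C:*/9}
Op 6: register job_C */12 -> active={job_B:*/3, job_C:*/12}
  job_B: interval 3, next fire after T=75 is 78
  job_C: interval 12, next fire after T=75 is 84
Earliest fire time = 78 (job job_B)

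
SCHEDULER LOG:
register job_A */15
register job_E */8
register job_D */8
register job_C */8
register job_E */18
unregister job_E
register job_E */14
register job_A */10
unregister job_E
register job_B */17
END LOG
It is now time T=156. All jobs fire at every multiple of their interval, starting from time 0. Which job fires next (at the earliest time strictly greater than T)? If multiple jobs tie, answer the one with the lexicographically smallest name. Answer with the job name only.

Op 1: register job_A */15 -> active={job_A:*/15}
Op 2: register job_E */8 -> active={job_A:*/15, job_E:*/8}
Op 3: register job_D */8 -> active={job_A:*/15, job_D:*/8, job_E:*/8}
Op 4: register job_C */8 -> active={job_A:*/15, job_C:*/8, job_D:*/8, job_E:*/8}
Op 5: register job_E */18 -> active={job_A:*/15, job_C:*/8, job_D:*/8, job_E:*/18}
Op 6: unregister job_E -> active={job_A:*/15, job_C:*/8, job_D:*/8}
Op 7: register job_E */14 -> active={job_A:*/15, job_C:*/8, job_D:*/8, job_E:*/14}
Op 8: register job_A */10 -> active={job_A:*/10, job_C:*/8, job_D:*/8, job_E:*/14}
Op 9: unregister job_E -> active={job_A:*/10, job_C:*/8, job_D:*/8}
Op 10: register job_B */17 -> active={job_A:*/10, job_B:*/17, job_C:*/8, job_D:*/8}
  job_A: interval 10, next fire after T=156 is 160
  job_B: interval 17, next fire after T=156 is 170
  job_C: interval 8, next fire after T=156 is 160
  job_D: interval 8, next fire after T=156 is 160
Earliest = 160, winner (lex tiebreak) = job_A

Answer: job_A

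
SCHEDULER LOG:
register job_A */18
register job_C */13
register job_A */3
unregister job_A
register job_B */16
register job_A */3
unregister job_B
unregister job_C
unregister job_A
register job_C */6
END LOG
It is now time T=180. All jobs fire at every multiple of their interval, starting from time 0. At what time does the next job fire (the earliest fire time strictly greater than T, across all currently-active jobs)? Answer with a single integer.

Op 1: register job_A */18 -> active={job_A:*/18}
Op 2: register job_C */13 -> active={job_A:*/18, job_C:*/13}
Op 3: register job_A */3 -> active={job_A:*/3, job_C:*/13}
Op 4: unregister job_A -> active={job_C:*/13}
Op 5: register job_B */16 -> active={job_B:*/16, job_C:*/13}
Op 6: register job_A */3 -> active={job_A:*/3, job_B:*/16, job_C:*/13}
Op 7: unregister job_B -> active={job_A:*/3, job_C:*/13}
Op 8: unregister job_C -> active={job_A:*/3}
Op 9: unregister job_A -> active={}
Op 10: register job_C */6 -> active={job_C:*/6}
  job_C: interval 6, next fire after T=180 is 186
Earliest fire time = 186 (job job_C)

Answer: 186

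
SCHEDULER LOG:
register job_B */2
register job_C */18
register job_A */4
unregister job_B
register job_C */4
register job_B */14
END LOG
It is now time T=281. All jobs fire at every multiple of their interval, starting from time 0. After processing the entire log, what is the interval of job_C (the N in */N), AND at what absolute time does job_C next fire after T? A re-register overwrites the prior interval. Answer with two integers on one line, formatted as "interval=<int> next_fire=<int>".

Op 1: register job_B */2 -> active={job_B:*/2}
Op 2: register job_C */18 -> active={job_B:*/2, job_C:*/18}
Op 3: register job_A */4 -> active={job_A:*/4, job_B:*/2, job_C:*/18}
Op 4: unregister job_B -> active={job_A:*/4, job_C:*/18}
Op 5: register job_C */4 -> active={job_A:*/4, job_C:*/4}
Op 6: register job_B */14 -> active={job_A:*/4, job_B:*/14, job_C:*/4}
Final interval of job_C = 4
Next fire of job_C after T=281: (281//4+1)*4 = 284

Answer: interval=4 next_fire=284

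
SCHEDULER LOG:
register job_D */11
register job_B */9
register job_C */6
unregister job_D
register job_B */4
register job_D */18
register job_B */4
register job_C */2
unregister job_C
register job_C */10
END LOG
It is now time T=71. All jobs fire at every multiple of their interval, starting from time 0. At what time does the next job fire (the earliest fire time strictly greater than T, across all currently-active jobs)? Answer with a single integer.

Op 1: register job_D */11 -> active={job_D:*/11}
Op 2: register job_B */9 -> active={job_B:*/9, job_D:*/11}
Op 3: register job_C */6 -> active={job_B:*/9, job_C:*/6, job_D:*/11}
Op 4: unregister job_D -> active={job_B:*/9, job_C:*/6}
Op 5: register job_B */4 -> active={job_B:*/4, job_C:*/6}
Op 6: register job_D */18 -> active={job_B:*/4, job_C:*/6, job_D:*/18}
Op 7: register job_B */4 -> active={job_B:*/4, job_C:*/6, job_D:*/18}
Op 8: register job_C */2 -> active={job_B:*/4, job_C:*/2, job_D:*/18}
Op 9: unregister job_C -> active={job_B:*/4, job_D:*/18}
Op 10: register job_C */10 -> active={job_B:*/4, job_C:*/10, job_D:*/18}
  job_B: interval 4, next fire after T=71 is 72
  job_C: interval 10, next fire after T=71 is 80
  job_D: interval 18, next fire after T=71 is 72
Earliest fire time = 72 (job job_B)

Answer: 72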